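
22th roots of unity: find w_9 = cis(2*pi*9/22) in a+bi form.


Angle = 360*9/22 = 147.2727°
a = cos(147.2727°) = -0.8413
b = sin(147.2727°) = 0.5406

-0.8413 + 0.5406i


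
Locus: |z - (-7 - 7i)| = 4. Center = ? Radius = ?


|z - z0| = r is a circle with center z0 and radius r.
Center = (-7, -7), radius = 4

Circle with center (-7, -7) and radius 4


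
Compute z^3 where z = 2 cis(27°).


r^3 = 2^3 = 8
n*theta = 3*27° = 81° = 81° (mod 360)
a = 8*cos(81°) = 1.2515
b = 8*sin(81°) = 7.9015

8 cis(81°) = 1.2515 + 7.9015i


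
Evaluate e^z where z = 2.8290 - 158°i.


e^2.8290 = 16.92852
cos(-158°) = -0.927184
sin(-158°) = -0.374607
Real = 16.92852*(-0.927184) = -15.6959
Imag = 16.92852*(-0.374607) = -6.3415

-15.6959 - 6.3415i


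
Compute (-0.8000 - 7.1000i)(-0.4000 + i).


Real = -0.8*(-0.4) - (-7.1)*1 = 0.32 - (-7.1) = 7.42
Imag = -0.8*1 - (0.4)*(-7.1) = -0.8 + 2.84 = 2.04

7.4200 + 2.0400i


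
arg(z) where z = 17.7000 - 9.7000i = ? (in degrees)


Re = 17.7, Im = -9.7
arg = atan2(-9.7, 17.7) = -28.7237 degrees

arg(z) = -28.7237 degrees


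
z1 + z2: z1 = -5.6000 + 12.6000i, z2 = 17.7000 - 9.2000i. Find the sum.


Real: -5.6 + 17.7 = 12.1
Imag: 12.6 - 9.2 = 3.4

12.1000 + 3.4000i


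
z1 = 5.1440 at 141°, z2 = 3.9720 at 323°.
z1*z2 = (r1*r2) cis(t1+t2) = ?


r = 5.1440 * 3.9720 = 20.4320
theta = 141° + 323° = 464° = 104° (mod 360)

20.4320 cis(104°)


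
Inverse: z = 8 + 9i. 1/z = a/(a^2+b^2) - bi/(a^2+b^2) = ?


|z|^2 = 64+81 = 145
1/z = (8 - 9i)/145

1/z = 0.0552 - 0.0621i


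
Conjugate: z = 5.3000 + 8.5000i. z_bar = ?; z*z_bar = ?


z_bar = 5.3000 - 8.5000i
z*z_bar = 5.3^2 + 8.5^2 = 28.09 + 72.25 = 100.34

z_bar = 5.3000 - 8.5000i, z*z_bar = 100.34


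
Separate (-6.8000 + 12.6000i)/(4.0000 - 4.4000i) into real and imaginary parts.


Multiply by conjugate: (-6.8000 + 12.6000i)(4.0000 + 4.4000i) / (4^2 + (-4.4)^2)
Numerator real = -6.8*4 + 12.6*(-4.4) = -82.64
Numerator imag = 12.6*4 - (-6.8)*(-4.4) = 20.48
Denominator = 35.36
Re(z) = -82.64/35.36 = -2.3371
Im(z) = 20.48/35.36 = 0.5792

Re(z) = -2.3371, Im(z) = 0.5792


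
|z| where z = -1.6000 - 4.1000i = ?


|z| = sqrt((-1.6)^2 + (-4.1)^2) = sqrt(2.56 + 16.81) = sqrt(19.37) = 4.4011

|z| = 4.4011


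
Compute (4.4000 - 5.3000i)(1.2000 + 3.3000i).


Real = 4.4*1.2 - (-5.3)*3.3 = 5.28 - (-17.49) = 22.77
Imag = 4.4*3.3 + 1.2*(-5.3) = 14.52 - (6.36) = 8.16

22.7700 + 8.1600i


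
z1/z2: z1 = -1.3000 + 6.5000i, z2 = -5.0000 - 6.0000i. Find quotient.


Conjugate of z2 = -5.0000 + 6.0000i
Numerator: (-1.3000 + 6.5000i)(-5.0000 + 6.0000i) = -32.5000 - 40.3000i
Denominator: (-5)^2 + (-6)^2 = 61
Result = (-32.5000 - 40.3000i)/61

-0.5328 - 0.6607i


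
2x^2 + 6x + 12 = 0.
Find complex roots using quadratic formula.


disc = 6^2 - 4*2*12 = 36 - 96 = -60
sqrt(|disc|) = sqrt(60) = 7.7460
Real part = -6/(2*2) = -1.5000
Imag part = 7.7460/(2*2) = 1.9365

-1.5000 ± 1.9365i


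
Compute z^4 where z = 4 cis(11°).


r^4 = 4^4 = 256
n*theta = 4*11° = 44° = 44° (mod 360)
a = 256*cos(44°) = 184.1510
b = 256*sin(44°) = 177.8325

256 cis(44°) = 184.1510 + 177.8325i


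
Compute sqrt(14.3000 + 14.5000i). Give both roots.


|z| = sqrt(204.49+210.25) = 20.3652
sqrt((|z|+a)/2) = sqrt((20.3652+14.3)/2) = sqrt(17.3326) = 4.1632
sqrt((|z|-a)/2) = sqrt((20.3652-14.3)/2) = sqrt(3.0326) = 1.7414

±(4.1632 + 1.7414i) i.e. 4.1632 + 1.7414i and -4.1632 - 1.7414i


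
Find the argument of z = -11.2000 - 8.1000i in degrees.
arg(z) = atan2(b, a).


Re = -11.2, Im = -8.1
arg = atan2(-8.1, -11.2) = -144.1250 degrees

arg(z) = -144.1250 degrees


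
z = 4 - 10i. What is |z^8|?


|z| = sqrt(16+100) = sqrt(116) = 10.7703
|z^8| = |z|^8 = (sqrt(116))^8 = 116^4 = 181063936

|z^8| = 181063936


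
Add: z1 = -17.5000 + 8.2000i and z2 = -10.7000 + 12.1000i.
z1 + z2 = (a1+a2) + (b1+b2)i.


Real: -17.5 - 10.7 = -28.2
Imag: 8.2 + 12.1 = 20.3

-28.2000 + 20.3000i


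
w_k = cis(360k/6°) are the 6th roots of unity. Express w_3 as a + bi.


Angle = 360*3/6 = 180°
a = cos(180°) = -1.0000
b = sin(180°) = 0

-1.0000 + 0i


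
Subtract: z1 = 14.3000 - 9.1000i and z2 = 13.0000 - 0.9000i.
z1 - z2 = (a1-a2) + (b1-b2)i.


Real: 14.3 - 13 = 1.3
Imag: -9.1 + 0.9 = -8.2

1.3000 - 8.2000i


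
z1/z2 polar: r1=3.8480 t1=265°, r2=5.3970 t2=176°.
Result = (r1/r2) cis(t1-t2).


r = 3.8480 / 5.3970 = 0.7130
theta = 265° - 176° = 89° = 89° (mod 360)

0.7130 cis(89°)


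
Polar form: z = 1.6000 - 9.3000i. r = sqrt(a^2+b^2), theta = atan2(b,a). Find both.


r = sqrt(2.56+86.49) = sqrt(89.05) = 9.4366
theta = atan2(-9.3, 1.6) = -80.2382 degrees

r = 9.4366, theta = -80.2382 degrees


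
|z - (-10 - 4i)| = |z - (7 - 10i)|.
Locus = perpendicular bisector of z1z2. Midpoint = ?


Equal distances means the locus is the perpendicular bisector of z1 and z2.
Midpoint = ((-10+7)/2, (-4+(-10))/2) = (-1.5000, -7.0000)

Perpendicular bisector through (-1.5000, -7.0000)


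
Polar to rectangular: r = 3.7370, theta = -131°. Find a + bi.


a = 3.7370*cos(-131°) = 3.7370*(-0.65606) = -2.4517
b = 3.7370*sin(-131°) = 3.7370*(-0.7547) = -2.8203

-2.4517 - 2.8203i


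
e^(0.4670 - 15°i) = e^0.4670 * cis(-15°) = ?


e^0.4670 = 1.5952
cos(-15°) = 0.9659
sin(-15°) = -0.25882
Real = 1.5952*0.9659 = 1.5408
Imag = 1.5952*(-0.25882) = -0.4129

1.5408 - 0.4129i


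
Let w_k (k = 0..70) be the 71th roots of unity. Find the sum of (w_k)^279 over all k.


The roots are w_k = w^k with w = e^(2*pi*i/71), and (w^k)^279 = (w^279)^k.
So S = 1 + u + u^2 + ... + u^(70) with u = w^279.
279 = 3*71 + 66, so 279 is not a multiple of 71: u = (w^71)^3 * w^66 = w^66 ≠ 1 (w is a primitive 71th root), while u^71 = (w^71)^279 = 1.
Geometric series: S = (1 - u^71)/(1 - u) = (1 - 1)/(1 - u) = 0

S = 0


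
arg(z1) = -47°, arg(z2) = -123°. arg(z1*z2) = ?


arg(z1*z2) = -47° - 123° = -170°
Normalized to (-180°, 180°]: -170°

-170°


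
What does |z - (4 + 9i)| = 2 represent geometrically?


|z - z0| = r is a circle with center z0 and radius r.
Center = (4, 9), radius = 2

Circle with center (4, 9) and radius 2


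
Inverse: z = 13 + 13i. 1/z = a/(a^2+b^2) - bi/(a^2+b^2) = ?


|z|^2 = 169+169 = 338
1/z = (13 - 13i)/338

1/z = 0.0385 - 0.0385i


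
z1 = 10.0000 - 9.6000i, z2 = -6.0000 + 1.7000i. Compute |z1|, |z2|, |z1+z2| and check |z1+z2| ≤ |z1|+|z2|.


|z1| = sqrt(10^2 + (-9.6)^2) = sqrt(192.16) = 13.8622
|z2| = sqrt((-6)^2 + 1.7^2) = sqrt(38.89) = 6.2362
z1+z2 = 4.0000 - 7.9000i
|z1+z2| = sqrt(78.41) = 8.8549
|z1|+|z2| = 13.8622 + 6.2362 = 20.0984

|z1+z2| = 8.8549 ≤ |z1|+|z2| = 20.0984 (verified)


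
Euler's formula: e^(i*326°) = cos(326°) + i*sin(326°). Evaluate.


cos(326°) = 0.8290
sin(326°) = -0.5592

e^(i*326°) = 0.8290 - 0.5592i


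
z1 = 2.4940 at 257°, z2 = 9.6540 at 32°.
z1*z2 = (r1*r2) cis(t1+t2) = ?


r = 2.4940 * 9.6540 = 24.0771
theta = 257° + 32° = 289° = 289° (mod 360)

24.0771 cis(289°)


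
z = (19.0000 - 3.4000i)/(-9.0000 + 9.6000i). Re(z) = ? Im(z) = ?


Multiply by conjugate: (19.0000 - 3.4000i)(-9.0000 - 9.6000i) / ((-9)^2 + 9.6^2)
Numerator real = 19*(-9) - (3.4)*9.6 = -203.64
Numerator imag = -3.4*(-9) - 19*9.6 = -151.8
Denominator = 173.16
Re(z) = -203.64/173.16 = -1.1760
Im(z) = -151.8/173.16 = -0.8766

Re(z) = -1.1760, Im(z) = -0.8766


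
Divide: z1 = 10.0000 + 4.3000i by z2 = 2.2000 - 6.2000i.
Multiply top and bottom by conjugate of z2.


Conjugate of z2 = 2.2000 + 6.2000i
Numerator: (10.0000 + 4.3000i)(2.2000 + 6.2000i) = -4.6600 + 71.4600i
Denominator: 2.2^2 + (-6.2)^2 = 43.28
Result = (-4.6600 + 71.4600i)/43.28

-0.1077 + 1.6511i


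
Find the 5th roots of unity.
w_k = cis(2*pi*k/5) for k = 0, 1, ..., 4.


The 5th roots of unity are cis(360k/5°) for k=0..4
Angle step = 360/5 = 72°
Primitive root: cis(72°)
Primitive root = 0.3090 + 0.9511i

5 roots at angles: 0°, 72°, 144°, 216°, 288°


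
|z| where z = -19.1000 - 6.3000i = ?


|z| = sqrt((-19.1)^2 + (-6.3)^2) = sqrt(364.81 + 39.69) = sqrt(404.5) = 20.1122

|z| = 20.1122


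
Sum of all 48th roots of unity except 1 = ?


With w = e^(2*pi*i/48), all 48 of the 48th roots of unity w^0 = 1, w, ..., w^(47) sum to 0: 1 + w + ... + w^(47) = (1 - w^48)/(1 - w) = 0 since w^48 = 1, w ≠ 1.
Removing the root 1: w + w^2 + ... + w^(47) = 0 - 1 = -1

Sum = -1


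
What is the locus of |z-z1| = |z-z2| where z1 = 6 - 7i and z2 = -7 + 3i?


Equal distances means the locus is the perpendicular bisector of z1 and z2.
Midpoint = ((6+(-7))/2, (-7+3)/2) = (-0.5000, -2.0000)

Perpendicular bisector through (-0.5000, -2.0000)


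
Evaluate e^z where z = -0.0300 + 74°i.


e^-0.0300 = 0.97045
cos(74°) = 0.2756
sin(74°) = 0.9613
Real = 0.97045*0.2756 = 0.2675
Imag = 0.97045*0.9613 = 0.9329

0.2675 + 0.9329i


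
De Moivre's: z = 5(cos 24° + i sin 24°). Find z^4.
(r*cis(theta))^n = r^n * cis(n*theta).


r^4 = 5^4 = 625
n*theta = 4*24° = 96° = 96° (mod 360)
a = 625*cos(96°) = -65.3303
b = 625*sin(96°) = 621.5762

625 cis(96°) = -65.3303 + 621.5762i


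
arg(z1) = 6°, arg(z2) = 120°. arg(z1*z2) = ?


arg(z1*z2) = 6° + 120° = 126°
Normalized to (-180°, 180°]: 126°

126°


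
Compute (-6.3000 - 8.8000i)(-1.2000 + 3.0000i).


Real = -6.3*(-1.2) - (-8.8)*3 = 7.56 - (-26.4) = 33.96
Imag = -6.3*3 - (1.2)*(-8.8) = -18.9 + 10.56 = -8.34

33.9600 - 8.3400i


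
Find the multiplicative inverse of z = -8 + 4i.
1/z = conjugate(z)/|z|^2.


|z|^2 = 64+16 = 80
1/z = (-8 - 4i)/80

1/z = -0.1000 - 0.0500i


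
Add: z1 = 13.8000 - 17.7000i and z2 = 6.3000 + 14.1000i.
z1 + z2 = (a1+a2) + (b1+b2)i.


Real: 13.8 + 6.3 = 20.1
Imag: -17.7 + 14.1 = -3.6

20.1000 - 3.6000i


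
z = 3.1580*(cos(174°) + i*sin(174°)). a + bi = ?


a = 3.1580*cos(174°) = 3.1580*(-0.99452) = -3.1407
b = 3.1580*sin(174°) = 3.1580*0.10453 = 0.3301

-3.1407 + 0.3301i


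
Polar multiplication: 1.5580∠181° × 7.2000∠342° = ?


r = 1.5580 * 7.2000 = 11.2176
theta = 181° + 342° = 523° = 163° (mod 360)

11.2176 cis(163°)


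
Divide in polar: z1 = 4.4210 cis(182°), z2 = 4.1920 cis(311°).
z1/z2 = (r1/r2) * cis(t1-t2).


r = 4.4210 / 4.1920 = 1.0546
theta = 182° - 311° = -129° = 231° (mod 360)

1.0546 cis(231°)


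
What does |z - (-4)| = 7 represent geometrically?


|z - z0| = r is a circle with center z0 and radius r.
Center = (-4, 0), radius = 7

Circle with center (-4, 0) and radius 7


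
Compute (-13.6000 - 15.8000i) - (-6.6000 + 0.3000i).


Real: -13.6 + 6.6 = -7
Imag: -15.8 - 0.3 = -16.1

-7.0000 - 16.1000i


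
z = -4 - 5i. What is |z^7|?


|z| = sqrt(16+25) = sqrt(41) = 6.4031
|z^7| = |z|^7 = (sqrt(41))^7 = 41^3 * sqrt(41) = 68921*sqrt(41)

|z^7| = 68921*sqrt(41) ≈ 441309.7256


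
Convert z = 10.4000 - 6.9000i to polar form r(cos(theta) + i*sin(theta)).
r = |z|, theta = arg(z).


r = sqrt(108.16+47.61) = sqrt(155.77) = 12.4808
theta = atan2(-6.9, 10.4) = -33.5627 degrees

r = 12.4808, theta = -33.5627 degrees


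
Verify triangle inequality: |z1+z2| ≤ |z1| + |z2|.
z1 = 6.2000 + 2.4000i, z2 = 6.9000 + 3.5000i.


|z1| = sqrt(6.2^2 + 2.4^2) = sqrt(44.2) = 6.6483
|z2| = sqrt(6.9^2 + 3.5^2) = sqrt(59.86) = 7.7369
z1+z2 = 13.1000 + 5.9000i
|z1+z2| = sqrt(206.42) = 14.3673
|z1|+|z2| = 6.6483 + 7.7369 = 14.3852

|z1+z2| = 14.3673 ≤ |z1|+|z2| = 14.3852 (verified)


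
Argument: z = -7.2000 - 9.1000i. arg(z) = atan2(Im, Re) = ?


Re = -7.2, Im = -9.1
arg = atan2(-9.1, -7.2) = -128.3514 degrees

arg(z) = -128.3514 degrees


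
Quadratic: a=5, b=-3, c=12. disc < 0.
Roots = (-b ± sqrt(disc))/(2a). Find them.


disc = (-3)^2 - 4*5*12 = 9 - 240 = -231
sqrt(|disc|) = sqrt(231) = 15.1987
Real part = 3/(2*5) = 0.3000
Imag part = 15.1987/(2*5) = 1.5199

0.3000 ± 1.5199i


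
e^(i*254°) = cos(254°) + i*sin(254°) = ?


cos(254°) = -0.2756
sin(254°) = -0.9613

e^(i*254°) = -0.2756 - 0.9613i


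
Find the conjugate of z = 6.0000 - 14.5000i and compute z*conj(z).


z_bar = 6.0000 + 14.5000i
z*z_bar = 6^2 + (-14.5)^2 = 36 + 210.25 = 246.25

z_bar = 6.0000 + 14.5000i, z*z_bar = 246.25


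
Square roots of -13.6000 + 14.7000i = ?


|z| = sqrt(184.96+216.09) = 20.0262
sqrt((|z|+a)/2) = sqrt((20.0262+(-13.6))/2) = sqrt(3.2131) = 1.7925
sqrt((|z|-a)/2) = sqrt((20.0262-(-13.6))/2) = sqrt(16.8131) = 4.1004

±(1.7925 + 4.1004i) i.e. 1.7925 + 4.1004i and -1.7925 - 4.1004i


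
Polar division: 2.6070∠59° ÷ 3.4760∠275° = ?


r = 2.6070 / 3.4760 = 0.7500
theta = 59° - 275° = -216° = 144° (mod 360)

0.7500 cis(144°)


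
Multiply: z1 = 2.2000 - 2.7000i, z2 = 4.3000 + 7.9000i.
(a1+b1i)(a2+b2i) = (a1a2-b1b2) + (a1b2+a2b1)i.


Real = 2.2*4.3 - (-2.7)*7.9 = 9.46 - (-21.33) = 30.79
Imag = 2.2*7.9 + 4.3*(-2.7) = 17.38 - (11.61) = 5.77

30.7900 + 5.7700i


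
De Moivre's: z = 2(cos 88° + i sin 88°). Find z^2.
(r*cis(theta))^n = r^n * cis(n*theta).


r^2 = 2^2 = 4
n*theta = 2*88° = 176° = 176° (mod 360)
a = 4*cos(176°) = -3.9903
b = 4*sin(176°) = 0.2790

4 cis(176°) = -3.9903 + 0.2790i


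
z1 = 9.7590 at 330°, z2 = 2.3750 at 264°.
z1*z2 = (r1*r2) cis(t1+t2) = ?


r = 9.7590 * 2.3750 = 23.1776
theta = 330° + 264° = 594° = 234° (mod 360)

23.1776 cis(234°)


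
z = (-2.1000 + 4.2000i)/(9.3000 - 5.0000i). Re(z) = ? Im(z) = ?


Multiply by conjugate: (-2.1000 + 4.2000i)(9.3000 + 5.0000i) / (9.3^2 + (-5)^2)
Numerator real = -2.1*9.3 + 4.2*(-5) = -40.53
Numerator imag = 4.2*9.3 - (-2.1)*(-5) = 28.56
Denominator = 111.49
Re(z) = -40.53/111.49 = -0.3635
Im(z) = 28.56/111.49 = 0.2562

Re(z) = -0.3635, Im(z) = 0.2562


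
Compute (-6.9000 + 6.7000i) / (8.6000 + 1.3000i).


Conjugate of z2 = 8.6000 - 1.3000i
Numerator: (-6.9000 + 6.7000i)(8.6000 - 1.3000i) = -50.6300 + 66.5900i
Denominator: 8.6^2 + 1.3^2 = 75.65
Result = (-50.6300 + 66.5900i)/75.65

-0.6693 + 0.8802i


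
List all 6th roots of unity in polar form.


The 6th roots of unity are cis(360k/6°) for k=0..5
Angle step = 360/6 = 60°
Primitive root: cis(60°)
Primitive root = 0.5000 + 0.8660i

6 roots at angles: 0°, 60°, 120°, 180°, 240°, 300°


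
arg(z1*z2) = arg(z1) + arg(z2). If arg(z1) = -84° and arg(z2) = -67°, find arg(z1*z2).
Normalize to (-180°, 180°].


arg(z1*z2) = -84° - 67° = -151°
Normalized to (-180°, 180°]: -151°

-151°


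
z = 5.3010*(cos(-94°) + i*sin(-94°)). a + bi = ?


a = 5.3010*cos(-94°) = 5.3010*(-0.06976) = -0.3698
b = 5.3010*sin(-94°) = 5.3010*(-0.99756) = -5.2881

-0.3698 - 5.2881i


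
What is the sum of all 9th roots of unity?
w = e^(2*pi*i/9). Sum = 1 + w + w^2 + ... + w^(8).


The sum of all 9th roots of unity is 0.
Geometric series: (1 - w^9)/(1 - w) = (1-1)/(1-w) = 0 since w^9 = 1, w ≠ 1.
Alternatively: coefficient of z^8 in z^9 - 1 is 0.

0


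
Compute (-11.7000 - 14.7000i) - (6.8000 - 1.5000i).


Real: -11.7 - 6.8 = -18.5
Imag: -14.7 + 1.5 = -13.2

-18.5000 - 13.2000i


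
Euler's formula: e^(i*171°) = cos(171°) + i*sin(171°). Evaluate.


cos(171°) = -0.9877
sin(171°) = 0.1564

e^(i*171°) = -0.9877 + 0.1564i


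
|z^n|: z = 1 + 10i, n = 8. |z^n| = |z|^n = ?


|z| = sqrt(1+100) = sqrt(101) = 10.0499
|z^8| = |z|^8 = (sqrt(101))^8 = 101^4 = 104060401

|z^8| = 104060401


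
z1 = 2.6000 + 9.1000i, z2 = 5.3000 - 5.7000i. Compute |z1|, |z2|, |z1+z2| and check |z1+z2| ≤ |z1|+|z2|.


|z1| = sqrt(2.6^2 + 9.1^2) = sqrt(89.57) = 9.4641
|z2| = sqrt(5.3^2 + (-5.7)^2) = sqrt(60.58) = 7.7833
z1+z2 = 7.9000 + 3.4000i
|z1+z2| = sqrt(73.97) = 8.6006
|z1|+|z2| = 9.4641 + 7.7833 = 17.2474

|z1+z2| = 8.6006 ≤ |z1|+|z2| = 17.2474 (verified)


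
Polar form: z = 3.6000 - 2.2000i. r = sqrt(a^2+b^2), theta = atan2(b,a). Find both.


r = sqrt(12.96+4.84) = sqrt(17.8) = 4.2190
theta = atan2(-2.2, 3.6) = -31.4296 degrees

r = 4.2190, theta = -31.4296 degrees


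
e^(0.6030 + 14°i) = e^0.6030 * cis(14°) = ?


e^0.6030 = 1.8276
cos(14°) = 0.9703
sin(14°) = 0.2419
Real = 1.8276*0.9703 = 1.7733
Imag = 1.8276*0.2419 = 0.4421

1.7733 + 0.4421i


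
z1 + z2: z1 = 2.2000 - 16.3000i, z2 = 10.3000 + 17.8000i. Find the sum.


Real: 2.2 + 10.3 = 12.5
Imag: -16.3 + 17.8 = 1.5

12.5000 + 1.5000i


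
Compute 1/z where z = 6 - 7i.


|z|^2 = 36+49 = 85
1/z = (6 + 7i)/85

1/z = 0.0706 + 0.0824i


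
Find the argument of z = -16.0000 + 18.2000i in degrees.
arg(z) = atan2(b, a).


Re = -16, Im = 18.2
arg = atan2(18.2, -16) = 131.3194 degrees

arg(z) = 131.3194 degrees


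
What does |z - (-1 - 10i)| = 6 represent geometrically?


|z - z0| = r is a circle with center z0 and radius r.
Center = (-1, -10), radius = 6

Circle with center (-1, -10) and radius 6


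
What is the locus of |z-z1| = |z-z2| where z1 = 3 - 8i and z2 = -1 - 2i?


Equal distances means the locus is the perpendicular bisector of z1 and z2.
Midpoint = ((3+(-1))/2, (-8+(-2))/2) = (1.0000, -5.0000)

Perpendicular bisector through (1.0000, -5.0000)


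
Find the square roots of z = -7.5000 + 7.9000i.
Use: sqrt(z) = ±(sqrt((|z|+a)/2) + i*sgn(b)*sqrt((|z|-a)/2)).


|z| = sqrt(56.25+62.41) = 10.8931
sqrt((|z|+a)/2) = sqrt((10.8931+(-7.5))/2) = sqrt(1.6966) = 1.3025
sqrt((|z|-a)/2) = sqrt((10.8931-(-7.5))/2) = sqrt(9.1966) = 3.0326

±(1.3025 + 3.0326i) i.e. 1.3025 + 3.0326i and -1.3025 - 3.0326i


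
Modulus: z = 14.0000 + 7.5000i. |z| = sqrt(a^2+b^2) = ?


|z| = sqrt(14^2 + 7.5^2) = sqrt(196 + 56.25) = sqrt(252.25) = 15.8824

|z| = 15.8824


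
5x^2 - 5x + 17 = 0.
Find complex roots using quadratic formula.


disc = (-5)^2 - 4*5*17 = 25 - 340 = -315
sqrt(|disc|) = sqrt(315) = 17.7482
Real part = 5/(2*5) = 0.5000
Imag part = 17.7482/(2*5) = 1.7748

0.5000 ± 1.7748i


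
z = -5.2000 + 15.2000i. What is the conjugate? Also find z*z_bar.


z_bar = -5.2000 - 15.2000i
z*z_bar = (-5.2)^2 + 15.2^2 = 27.04 + 231.04 = 258.08

z_bar = -5.2000 - 15.2000i, z*z_bar = 258.08


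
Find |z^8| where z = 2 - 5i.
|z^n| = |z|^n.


|z| = sqrt(4+25) = sqrt(29) = 5.3852
|z^8| = |z|^8 = (sqrt(29))^8 = 29^4 = 707281

|z^8| = 707281


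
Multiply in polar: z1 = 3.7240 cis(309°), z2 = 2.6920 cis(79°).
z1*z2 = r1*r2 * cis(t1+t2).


r = 3.7240 * 2.6920 = 10.0250
theta = 309° + 79° = 388° = 28° (mod 360)

10.0250 cis(28°)


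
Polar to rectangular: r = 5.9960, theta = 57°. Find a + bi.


a = 5.9960*cos(57°) = 5.9960*0.54464 = 3.2657
b = 5.9960*sin(57°) = 5.9960*0.83867 = 5.0287

3.2657 + 5.0287i


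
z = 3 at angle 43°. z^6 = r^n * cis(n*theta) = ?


r^6 = 3^6 = 729
n*theta = 6*43° = 258° = 258° (mod 360)
a = 729*cos(258°) = -151.5676
b = 729*sin(258°) = -713.0696

729 cis(258°) = -151.5676 - 713.0696i


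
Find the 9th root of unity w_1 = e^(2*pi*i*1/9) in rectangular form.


Angle = 360*1/9 = 40°
a = cos(40°) = 0.7660
b = sin(40°) = 0.6428

0.7660 + 0.6428i


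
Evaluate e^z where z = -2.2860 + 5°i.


e^-2.2860 = 0.1017
cos(5°) = 0.9962
sin(5°) = 0.0872
Real = 0.1017*0.9962 = 0.1013
Imag = 0.1017*0.0872 = 0.0089

0.1013 + 0.0089i


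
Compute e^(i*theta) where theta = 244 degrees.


cos(244°) = -0.4384
sin(244°) = -0.8988

e^(i*244°) = -0.4384 - 0.8988i


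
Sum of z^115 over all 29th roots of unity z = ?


The roots are w_k = w^k with w = e^(2*pi*i/29), and (w^k)^115 = (w^115)^k.
So S = 1 + u + u^2 + ... + u^(28) with u = w^115.
115 = 3*29 + 28, so 115 is not a multiple of 29: u = (w^29)^3 * w^28 = w^28 ≠ 1 (w is a primitive 29th root), while u^29 = (w^29)^115 = 1.
Geometric series: S = (1 - u^29)/(1 - u) = (1 - 1)/(1 - u) = 0

S = 0


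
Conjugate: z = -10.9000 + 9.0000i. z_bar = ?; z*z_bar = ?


z_bar = -10.9000 - 9.0000i
z*z_bar = (-10.9)^2 + 9^2 = 118.81 + 81 = 199.81

z_bar = -10.9000 - 9.0000i, z*z_bar = 199.81


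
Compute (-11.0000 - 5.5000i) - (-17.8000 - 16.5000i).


Real: -11 + 17.8 = 6.8
Imag: -5.5 + 16.5 = 11

6.8000 + 11.0000i


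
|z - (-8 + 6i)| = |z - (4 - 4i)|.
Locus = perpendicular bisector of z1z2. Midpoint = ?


Equal distances means the locus is the perpendicular bisector of z1 and z2.
Midpoint = ((-8+4)/2, (6+(-4))/2) = (-2.0000, 1.0000)

Perpendicular bisector through (-2.0000, 1.0000)


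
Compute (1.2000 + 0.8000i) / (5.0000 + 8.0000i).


Conjugate of z2 = 5.0000 - 8.0000i
Numerator: (1.2000 + 0.8000i)(5.0000 - 8.0000i) = 12.4000 - 5.6000i
Denominator: 5^2 + 8^2 = 89
Result = (12.4000 - 5.6000i)/89

0.1393 - 0.0629i


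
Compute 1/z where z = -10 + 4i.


|z|^2 = 100+16 = 116
1/z = (-10 - 4i)/116

1/z = -0.0862 - 0.0345i


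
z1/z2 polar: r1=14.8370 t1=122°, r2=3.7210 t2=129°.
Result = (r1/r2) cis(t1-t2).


r = 14.8370 / 3.7210 = 3.9874
theta = 122° - 129° = -7° = 353° (mod 360)

3.9874 cis(353°)


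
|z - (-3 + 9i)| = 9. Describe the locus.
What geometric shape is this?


|z - z0| = r is a circle with center z0 and radius r.
Center = (-3, 9), radius = 9

Circle with center (-3, 9) and radius 9


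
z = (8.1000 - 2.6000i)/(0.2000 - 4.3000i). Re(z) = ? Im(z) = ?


Multiply by conjugate: (8.1000 - 2.6000i)(0.2000 + 4.3000i) / (0.2^2 + (-4.3)^2)
Numerator real = 8.1*0.2 - (2.6)*(-4.3) = 12.8
Numerator imag = -2.6*0.2 - 8.1*(-4.3) = 34.31
Denominator = 18.53
Re(z) = 12.8/18.53 = 0.6908
Im(z) = 34.31/18.53 = 1.8516

Re(z) = 0.6908, Im(z) = 1.8516


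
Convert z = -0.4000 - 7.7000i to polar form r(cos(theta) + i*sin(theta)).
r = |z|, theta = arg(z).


r = sqrt(0.16+59.29) = sqrt(59.45) = 7.7104
theta = atan2(-7.7, -0.4) = -92.9737 degrees

r = 7.7104, theta = -92.9737 degrees


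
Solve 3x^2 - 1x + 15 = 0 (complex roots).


disc = (-1)^2 - 4*3*15 = 1 - 180 = -179
sqrt(|disc|) = sqrt(179) = 13.3791
Real part = 1/(2*3) = 0.1667
Imag part = 13.3791/(2*3) = 2.2298

0.1667 ± 2.2298i


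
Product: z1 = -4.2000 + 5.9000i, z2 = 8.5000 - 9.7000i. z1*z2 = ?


Real = -4.2*8.5 - 5.9*(-9.7) = -35.7 - (-57.23) = 21.53
Imag = -4.2*(-9.7) + 8.5*5.9 = 40.74 + 50.15 = 90.89

21.5300 + 90.8900i


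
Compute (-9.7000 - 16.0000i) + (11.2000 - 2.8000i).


Real: -9.7 + 11.2 = 1.5
Imag: -16 - 2.8 = -18.8

1.5000 - 18.8000i


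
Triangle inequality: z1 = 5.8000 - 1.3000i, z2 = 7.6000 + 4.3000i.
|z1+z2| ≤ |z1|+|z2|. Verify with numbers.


|z1| = sqrt(5.8^2 + (-1.3)^2) = sqrt(35.33) = 5.9439
|z2| = sqrt(7.6^2 + 4.3^2) = sqrt(76.25) = 8.7321
z1+z2 = 13.4000 + 3.0000i
|z1+z2| = sqrt(188.56) = 13.7317
|z1|+|z2| = 5.9439 + 8.7321 = 14.6760

|z1+z2| = 13.7317 ≤ |z1|+|z2| = 14.6760 (verified)


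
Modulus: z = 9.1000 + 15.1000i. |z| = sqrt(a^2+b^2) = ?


|z| = sqrt(9.1^2 + 15.1^2) = sqrt(82.81 + 228.01) = sqrt(310.82) = 17.6301

|z| = 17.6301


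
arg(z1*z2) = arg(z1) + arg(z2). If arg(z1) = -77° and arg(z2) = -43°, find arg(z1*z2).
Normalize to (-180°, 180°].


arg(z1*z2) = -77° - 43° = -120°
Normalized to (-180°, 180°]: -120°

-120°


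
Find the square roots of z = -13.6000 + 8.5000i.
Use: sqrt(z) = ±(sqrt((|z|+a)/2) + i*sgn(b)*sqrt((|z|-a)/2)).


|z| = sqrt(184.96+72.25) = 16.0378
sqrt((|z|+a)/2) = sqrt((16.0378+(-13.6))/2) = sqrt(1.2189) = 1.1040
sqrt((|z|-a)/2) = sqrt((16.0378-(-13.6))/2) = sqrt(14.8189) = 3.8495

±(1.1040 + 3.8495i) i.e. 1.1040 + 3.8495i and -1.1040 - 3.8495i


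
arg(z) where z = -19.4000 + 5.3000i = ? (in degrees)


Re = -19.4, Im = 5.3
arg = atan2(5.3, -19.4) = 164.7199 degrees

arg(z) = 164.7199 degrees


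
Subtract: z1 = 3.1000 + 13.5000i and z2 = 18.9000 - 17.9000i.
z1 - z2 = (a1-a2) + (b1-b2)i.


Real: 3.1 - 18.9 = -15.8
Imag: 13.5 + 17.9 = 31.4

-15.8000 + 31.4000i


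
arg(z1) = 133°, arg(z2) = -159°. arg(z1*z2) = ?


arg(z1*z2) = 133° - 159° = -26°
Normalized to (-180°, 180°]: -26°

-26°


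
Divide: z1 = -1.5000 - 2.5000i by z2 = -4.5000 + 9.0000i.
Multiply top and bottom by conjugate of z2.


Conjugate of z2 = -4.5000 - 9.0000i
Numerator: (-1.5000 - 2.5000i)(-4.5000 - 9.0000i) = -15.7500 + 24.7500i
Denominator: (-4.5)^2 + 9^2 = 101.25
Result = (-15.7500 + 24.7500i)/101.25

-0.1556 + 0.2444i


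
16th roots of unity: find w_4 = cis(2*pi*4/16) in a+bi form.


Angle = 360*4/16 = 90°
a = cos(90°) = 0
b = sin(90°) = 1.0000

0 + 1.0000i


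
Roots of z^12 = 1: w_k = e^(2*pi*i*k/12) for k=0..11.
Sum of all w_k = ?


The sum of all 12th roots of unity is 0.
Geometric series: (1 - w^12)/(1 - w) = (1-1)/(1-w) = 0 since w^12 = 1, w ≠ 1.
Alternatively: coefficient of z^11 in z^12 - 1 is 0.

0


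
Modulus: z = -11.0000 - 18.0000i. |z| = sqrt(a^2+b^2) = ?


|z| = sqrt((-11)^2 + (-18)^2) = sqrt(121 + 324) = sqrt(445) = 21.0950

|z| = 21.0950


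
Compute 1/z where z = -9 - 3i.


|z|^2 = 81+9 = 90
1/z = (-9 + 3i)/90

1/z = -0.1000 + 0.0333i


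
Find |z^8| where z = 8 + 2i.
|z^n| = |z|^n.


|z| = sqrt(64+4) = sqrt(68) = 8.2462
|z^8| = |z|^8 = (sqrt(68))^8 = 68^4 = 21381376

|z^8| = 21381376


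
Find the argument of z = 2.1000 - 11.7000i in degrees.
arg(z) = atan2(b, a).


Re = 2.1, Im = -11.7
arg = atan2(-11.7, 2.1) = -79.8245 degrees

arg(z) = -79.8245 degrees


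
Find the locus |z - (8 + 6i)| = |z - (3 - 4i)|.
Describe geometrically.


Equal distances means the locus is the perpendicular bisector of z1 and z2.
Midpoint = ((8+3)/2, (6+(-4))/2) = (5.5000, 1.0000)

Perpendicular bisector through (5.5000, 1.0000)


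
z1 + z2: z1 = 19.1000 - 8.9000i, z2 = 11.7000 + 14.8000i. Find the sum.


Real: 19.1 + 11.7 = 30.8
Imag: -8.9 + 14.8 = 5.9

30.8000 + 5.9000i


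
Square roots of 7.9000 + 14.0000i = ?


|z| = sqrt(62.41+196) = 16.0751
sqrt((|z|+a)/2) = sqrt((16.0751+7.9)/2) = sqrt(11.9876) = 3.4623
sqrt((|z|-a)/2) = sqrt((16.0751-7.9)/2) = sqrt(4.0876) = 2.0218

±(3.4623 + 2.0218i) i.e. 3.4623 + 2.0218i and -3.4623 - 2.0218i


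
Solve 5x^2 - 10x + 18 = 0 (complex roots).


disc = (-10)^2 - 4*5*18 = 100 - 360 = -260
sqrt(|disc|) = sqrt(260) = 16.1245
Real part = 10/(2*5) = 1.0000
Imag part = 16.1245/(2*5) = 1.6125

1.0000 ± 1.6125i


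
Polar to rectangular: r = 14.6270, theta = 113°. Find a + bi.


a = 14.6270*cos(113°) = 14.6270*(-0.39073) = -5.7152
b = 14.6270*sin(113°) = 14.6270*0.9205 = 13.4642

-5.7152 + 13.4642i


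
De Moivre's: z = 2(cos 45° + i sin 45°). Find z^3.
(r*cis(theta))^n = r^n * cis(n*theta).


r^3 = 2^3 = 8
n*theta = 3*45° = 135° = 135° (mod 360)
a = 8*cos(135°) = -5.6569
b = 8*sin(135°) = 5.6569

8 cis(135°) = -5.6569 + 5.6569i


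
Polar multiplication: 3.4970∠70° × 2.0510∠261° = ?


r = 3.4970 * 2.0510 = 7.1723
theta = 70° + 261° = 331° = 331° (mod 360)

7.1723 cis(331°)


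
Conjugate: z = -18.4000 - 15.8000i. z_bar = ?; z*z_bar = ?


z_bar = -18.4000 + 15.8000i
z*z_bar = (-18.4)^2 + (-15.8)^2 = 338.56 + 249.64 = 588.2

z_bar = -18.4000 + 15.8000i, z*z_bar = 588.2


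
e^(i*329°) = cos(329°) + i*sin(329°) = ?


cos(329°) = 0.8572
sin(329°) = -0.5150

e^(i*329°) = 0.8572 - 0.5150i


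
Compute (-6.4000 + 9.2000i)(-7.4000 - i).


Real = -6.4*(-7.4) - 9.2*(-1) = 47.36 - (-9.2) = 56.56
Imag = -6.4*(-1) - (7.4)*9.2 = 6.4 - (68.08) = -61.68

56.5600 - 61.6800i


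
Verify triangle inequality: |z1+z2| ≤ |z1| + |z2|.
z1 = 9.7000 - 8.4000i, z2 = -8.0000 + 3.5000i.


|z1| = sqrt(9.7^2 + (-8.4)^2) = sqrt(164.65) = 12.8316
|z2| = sqrt((-8)^2 + 3.5^2) = sqrt(76.25) = 8.7321
z1+z2 = 1.7000 - 4.9000i
|z1+z2| = sqrt(26.9) = 5.1865
|z1|+|z2| = 12.8316 + 8.7321 = 21.5637

|z1+z2| = 5.1865 ≤ |z1|+|z2| = 21.5637 (verified)


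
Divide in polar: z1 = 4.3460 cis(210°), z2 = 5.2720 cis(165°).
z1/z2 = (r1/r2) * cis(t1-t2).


r = 4.3460 / 5.2720 = 0.8244
theta = 210° - 165° = 45° = 45° (mod 360)

0.8244 cis(45°)


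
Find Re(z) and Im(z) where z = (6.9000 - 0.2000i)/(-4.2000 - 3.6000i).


Multiply by conjugate: (6.9000 - 0.2000i)(-4.2000 + 3.6000i) / ((-4.2)^2 + (-3.6)^2)
Numerator real = 6.9*(-4.2) - (0.2)*(-3.6) = -28.26
Numerator imag = -0.2*(-4.2) - 6.9*(-3.6) = 25.68
Denominator = 30.6
Re(z) = -28.26/30.6 = -0.9235
Im(z) = 25.68/30.6 = 0.8392

Re(z) = -0.9235, Im(z) = 0.8392


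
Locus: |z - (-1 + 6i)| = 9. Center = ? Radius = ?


|z - z0| = r is a circle with center z0 and radius r.
Center = (-1, 6), radius = 9

Circle with center (-1, 6) and radius 9


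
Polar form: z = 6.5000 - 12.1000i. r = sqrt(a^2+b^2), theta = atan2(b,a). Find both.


r = sqrt(42.25+146.41) = sqrt(188.66) = 13.7354
theta = atan2(-12.1, 6.5) = -61.7557 degrees

r = 13.7354, theta = -61.7557 degrees


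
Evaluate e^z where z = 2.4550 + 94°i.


e^2.4550 = 11.64643
cos(94°) = -0.069756
sin(94°) = 0.997564
Real = 11.64643*(-0.069756) = -0.8124
Imag = 11.64643*0.997564 = 11.6181

-0.8124 + 11.6181i


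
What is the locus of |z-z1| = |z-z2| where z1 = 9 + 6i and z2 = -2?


Equal distances means the locus is the perpendicular bisector of z1 and z2.
Midpoint = ((9+(-2))/2, (6+0)/2) = (3.5000, 3.0000)

Perpendicular bisector through (3.5000, 3.0000)


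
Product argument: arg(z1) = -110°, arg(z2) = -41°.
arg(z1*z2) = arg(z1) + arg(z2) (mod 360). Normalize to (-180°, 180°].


arg(z1*z2) = -110° - 41° = -151°
Normalized to (-180°, 180°]: -151°

-151°


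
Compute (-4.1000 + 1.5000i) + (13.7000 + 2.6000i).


Real: -4.1 + 13.7 = 9.6
Imag: 1.5 + 2.6 = 4.1

9.6000 + 4.1000i


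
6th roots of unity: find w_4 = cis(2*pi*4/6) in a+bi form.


Angle = 360*4/6 = 240°
a = cos(240°) = -0.5000
b = sin(240°) = -0.8660

-0.5000 - 0.8660i


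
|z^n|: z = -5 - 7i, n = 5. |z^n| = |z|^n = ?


|z| = sqrt(25+49) = sqrt(74) = 8.6023
|z^5| = |z|^5 = (sqrt(74))^5 = 74^2 * sqrt(74) = 5476*sqrt(74)

|z^5| = 5476*sqrt(74) ≈ 47106.3332


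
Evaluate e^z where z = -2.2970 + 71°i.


e^-2.2970 = 0.10056
cos(71°) = 0.3256
sin(71°) = 0.9455
Real = 0.10056*0.3256 = 0.0327
Imag = 0.10056*0.9455 = 0.0951

0.0327 + 0.0951i


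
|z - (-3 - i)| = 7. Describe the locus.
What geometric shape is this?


|z - z0| = r is a circle with center z0 and radius r.
Center = (-3, -1), radius = 7

Circle with center (-3, -1) and radius 7


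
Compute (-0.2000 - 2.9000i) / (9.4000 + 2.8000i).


Conjugate of z2 = 9.4000 - 2.8000i
Numerator: (-0.2000 - 2.9000i)(9.4000 - 2.8000i) = -10.0000 - 26.7000i
Denominator: 9.4^2 + 2.8^2 = 96.2
Result = (-10.0000 - 26.7000i)/96.2

-0.1040 - 0.2775i


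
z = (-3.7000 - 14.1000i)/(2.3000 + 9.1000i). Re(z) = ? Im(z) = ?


Multiply by conjugate: (-3.7000 - 14.1000i)(2.3000 - 9.1000i) / (2.3^2 + 9.1^2)
Numerator real = -3.7*2.3 - (14.1)*9.1 = -136.82
Numerator imag = -14.1*2.3 - (-3.7)*9.1 = 1.24
Denominator = 88.1
Re(z) = -136.82/88.1 = -1.5530
Im(z) = 1.24/88.1 = 0.0141

Re(z) = -1.5530, Im(z) = 0.0141


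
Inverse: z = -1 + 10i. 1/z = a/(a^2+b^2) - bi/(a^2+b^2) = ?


|z|^2 = 1+100 = 101
1/z = (-1 - 10i)/101

1/z = -0.0099 - 0.0990i


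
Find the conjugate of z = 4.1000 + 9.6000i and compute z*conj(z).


z_bar = 4.1000 - 9.6000i
z*z_bar = 4.1^2 + 9.6^2 = 16.81 + 92.16 = 108.97

z_bar = 4.1000 - 9.6000i, z*z_bar = 108.97


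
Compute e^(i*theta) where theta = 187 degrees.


cos(187°) = -0.9925
sin(187°) = -0.1219

e^(i*187°) = -0.9925 - 0.1219i


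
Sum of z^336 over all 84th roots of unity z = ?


The roots are w_k = w^k with w = e^(2*pi*i/84), and (w^k)^336 = (w^336)^k.
So S = 1 + u + u^2 + ... + u^(83) with u = w^336.
336 = 4*84 + 0, so 336 is a multiple of 84 and u = (w^84)^4 = 1.
Every one of the 84 terms equals 1: S = 84

S = 84


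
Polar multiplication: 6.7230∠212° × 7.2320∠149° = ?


r = 6.7230 * 7.2320 = 48.6207
theta = 212° + 149° = 361° = 1° (mod 360)

48.6207 cis(1°)


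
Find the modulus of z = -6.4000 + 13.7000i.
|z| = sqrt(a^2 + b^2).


|z| = sqrt((-6.4)^2 + 13.7^2) = sqrt(40.96 + 187.69) = sqrt(228.65) = 15.1212

|z| = 15.1212


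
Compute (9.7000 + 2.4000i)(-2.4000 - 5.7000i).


Real = 9.7*(-2.4) - 2.4*(-5.7) = -23.28 - (-13.68) = -9.6
Imag = 9.7*(-5.7) - (2.4)*2.4 = -55.29 - (5.76) = -61.05

-9.6000 - 61.0500i


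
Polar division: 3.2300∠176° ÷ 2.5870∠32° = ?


r = 3.2300 / 2.5870 = 1.2486
theta = 176° - 32° = 144° = 144° (mod 360)

1.2486 cis(144°)


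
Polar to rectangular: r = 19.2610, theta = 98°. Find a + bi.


a = 19.2610*cos(98°) = 19.2610*(-0.13917) = -2.6806
b = 19.2610*sin(98°) = 19.2610*0.99027 = 19.0736

-2.6806 + 19.0736i


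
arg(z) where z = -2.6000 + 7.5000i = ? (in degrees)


Re = -2.6, Im = 7.5
arg = atan2(7.5, -2.6) = 109.1197 degrees

arg(z) = 109.1197 degrees


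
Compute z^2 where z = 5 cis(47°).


r^2 = 5^2 = 25
n*theta = 2*47° = 94° = 94° (mod 360)
a = 25*cos(94°) = -1.7439
b = 25*sin(94°) = 24.9391

25 cis(94°) = -1.7439 + 24.9391i


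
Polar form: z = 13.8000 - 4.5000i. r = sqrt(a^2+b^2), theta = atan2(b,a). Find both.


r = sqrt(190.44+20.25) = sqrt(210.69) = 14.5152
theta = atan2(-4.5, 13.8) = -18.0605 degrees

r = 14.5152, theta = -18.0605 degrees


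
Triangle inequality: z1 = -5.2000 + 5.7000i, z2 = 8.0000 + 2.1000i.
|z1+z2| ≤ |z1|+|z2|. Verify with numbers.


|z1| = sqrt((-5.2)^2 + 5.7^2) = sqrt(59.53) = 7.7156
|z2| = sqrt(8^2 + 2.1^2) = sqrt(68.41) = 8.2710
z1+z2 = 2.8000 + 7.8000i
|z1+z2| = sqrt(68.68) = 8.2873
|z1|+|z2| = 7.7156 + 8.2710 = 15.9866

|z1+z2| = 8.2873 ≤ |z1|+|z2| = 15.9866 (verified)


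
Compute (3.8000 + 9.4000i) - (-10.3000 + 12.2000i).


Real: 3.8 + 10.3 = 14.1
Imag: 9.4 - 12.2 = -2.8

14.1000 - 2.8000i


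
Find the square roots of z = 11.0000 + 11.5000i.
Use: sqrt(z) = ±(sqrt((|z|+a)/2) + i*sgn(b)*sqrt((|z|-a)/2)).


|z| = sqrt(121+132.25) = 15.9138
sqrt((|z|+a)/2) = sqrt((15.9138+11)/2) = sqrt(13.4569) = 3.6684
sqrt((|z|-a)/2) = sqrt((15.9138-11)/2) = sqrt(2.4569) = 1.5675

±(3.6684 + 1.5675i) i.e. 3.6684 + 1.5675i and -3.6684 - 1.5675i


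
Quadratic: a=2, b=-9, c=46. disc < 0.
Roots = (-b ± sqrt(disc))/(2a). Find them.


disc = (-9)^2 - 4*2*46 = 81 - 368 = -287
sqrt(|disc|) = sqrt(287) = 16.9411
Real part = 9/(2*2) = 2.2500
Imag part = 16.9411/(2*2) = 4.2353

2.2500 ± 4.2353i


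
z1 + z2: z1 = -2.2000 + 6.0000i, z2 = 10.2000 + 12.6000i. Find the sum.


Real: -2.2 + 10.2 = 8
Imag: 6 + 12.6 = 18.6

8.0000 + 18.6000i


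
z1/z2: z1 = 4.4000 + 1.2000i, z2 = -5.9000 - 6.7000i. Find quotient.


Conjugate of z2 = -5.9000 + 6.7000i
Numerator: (4.4000 + 1.2000i)(-5.9000 + 6.7000i) = -34.0000 + 22.4000i
Denominator: (-5.9)^2 + (-6.7)^2 = 79.7
Result = (-34.0000 + 22.4000i)/79.7

-0.4266 + 0.2811i


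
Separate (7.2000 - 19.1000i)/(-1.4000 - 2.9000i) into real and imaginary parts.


Multiply by conjugate: (7.2000 - 19.1000i)(-1.4000 + 2.9000i) / ((-1.4)^2 + (-2.9)^2)
Numerator real = 7.2*(-1.4) - (19.1)*(-2.9) = 45.31
Numerator imag = -19.1*(-1.4) - 7.2*(-2.9) = 47.62
Denominator = 10.37
Re(z) = 45.31/10.37 = 4.3693
Im(z) = 47.62/10.37 = 4.5921

Re(z) = 4.3693, Im(z) = 4.5921


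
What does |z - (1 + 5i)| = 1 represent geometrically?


|z - z0| = r is a circle with center z0 and radius r.
Center = (1, 5), radius = 1

Circle with center (1, 5) and radius 1


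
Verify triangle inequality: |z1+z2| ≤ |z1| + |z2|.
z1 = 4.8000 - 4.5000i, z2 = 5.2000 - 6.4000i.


|z1| = sqrt(4.8^2 + (-4.5)^2) = sqrt(43.29) = 6.5795
|z2| = sqrt(5.2^2 + (-6.4)^2) = sqrt(68) = 8.2462
z1+z2 = 10.0000 - 10.9000i
|z1+z2| = sqrt(218.81) = 14.7922
|z1|+|z2| = 6.5795 + 8.2462 = 14.8257

|z1+z2| = 14.7922 ≤ |z1|+|z2| = 14.8257 (verified)


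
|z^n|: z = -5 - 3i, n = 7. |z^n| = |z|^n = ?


|z| = sqrt(25+9) = sqrt(34) = 5.8310
|z^7| = |z|^7 = (sqrt(34))^7 = 34^3 * sqrt(34) = 39304*sqrt(34)

|z^7| = 39304*sqrt(34) ≈ 229179.7333


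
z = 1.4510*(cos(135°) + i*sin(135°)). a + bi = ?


a = 1.4510*cos(135°) = 1.4510*(-0.7071) = -1.0260
b = 1.4510*sin(135°) = 1.4510*0.7071 = 1.0260

-1.0260 + 1.0260i


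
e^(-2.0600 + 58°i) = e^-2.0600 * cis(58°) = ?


e^-2.0600 = 0.12745
cos(58°) = 0.5299
sin(58°) = 0.848
Real = 0.12745*0.5299 = 0.0675
Imag = 0.12745*0.848 = 0.1081

0.0675 + 0.1081i


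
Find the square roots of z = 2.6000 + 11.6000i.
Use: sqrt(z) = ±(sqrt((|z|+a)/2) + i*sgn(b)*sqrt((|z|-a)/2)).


|z| = sqrt(6.76+134.56) = 11.8878
sqrt((|z|+a)/2) = sqrt((11.8878+2.6)/2) = sqrt(7.2439) = 2.6915
sqrt((|z|-a)/2) = sqrt((11.8878-2.6)/2) = sqrt(4.6439) = 2.1550

±(2.6915 + 2.1550i) i.e. 2.6915 + 2.1550i and -2.6915 - 2.1550i


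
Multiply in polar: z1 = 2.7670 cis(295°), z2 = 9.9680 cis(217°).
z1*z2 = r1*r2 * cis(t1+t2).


r = 2.7670 * 9.9680 = 27.5815
theta = 295° + 217° = 512° = 152° (mod 360)

27.5815 cis(152°)


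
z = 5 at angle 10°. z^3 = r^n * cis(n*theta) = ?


r^3 = 5^3 = 125
n*theta = 3*10° = 30° = 30° (mod 360)
a = 125*cos(30°) = 108.2532
b = 125*sin(30°) = 62.5000

125 cis(30°) = 108.2532 + 62.5000i


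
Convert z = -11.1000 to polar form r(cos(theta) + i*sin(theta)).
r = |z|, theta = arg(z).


r = sqrt(123.21+0) = sqrt(123.21) = 11.1000
theta = atan2(0, -11.1) = 180.0000 degrees

r = 11.1000, theta = 180.0000 degrees


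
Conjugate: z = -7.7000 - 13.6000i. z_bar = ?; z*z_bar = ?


z_bar = -7.7000 + 13.6000i
z*z_bar = (-7.7)^2 + (-13.6)^2 = 59.29 + 184.96 = 244.25

z_bar = -7.7000 + 13.6000i, z*z_bar = 244.25


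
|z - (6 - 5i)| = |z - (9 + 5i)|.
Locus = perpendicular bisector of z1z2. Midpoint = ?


Equal distances means the locus is the perpendicular bisector of z1 and z2.
Midpoint = ((6+9)/2, (-5+5)/2) = (7.5000, 0)

Perpendicular bisector through (7.5000, 0)


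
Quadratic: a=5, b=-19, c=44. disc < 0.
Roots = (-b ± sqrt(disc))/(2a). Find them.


disc = (-19)^2 - 4*5*44 = 361 - 880 = -519
sqrt(|disc|) = sqrt(519) = 22.7816
Real part = 19/(2*5) = 1.9000
Imag part = 22.7816/(2*5) = 2.2782

1.9000 ± 2.2782i


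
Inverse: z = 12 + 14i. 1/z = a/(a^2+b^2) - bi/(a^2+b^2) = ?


|z|^2 = 144+196 = 340
1/z = (12 - 14i)/340

1/z = 0.0353 - 0.0412i


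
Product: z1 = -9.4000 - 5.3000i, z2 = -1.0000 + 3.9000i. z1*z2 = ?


Real = -9.4*(-1) - (-5.3)*3.9 = 9.4 - (-20.67) = 30.07
Imag = -9.4*3.9 - (1)*(-5.3) = -36.66 + 5.3 = -31.36

30.0700 - 31.3600i


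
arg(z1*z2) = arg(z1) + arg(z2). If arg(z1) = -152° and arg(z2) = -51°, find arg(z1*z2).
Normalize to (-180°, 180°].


arg(z1*z2) = -152° - 51° = -203°
Normalized to (-180°, 180°]: 157°

157°


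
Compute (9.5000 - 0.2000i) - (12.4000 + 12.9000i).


Real: 9.5 - 12.4 = -2.9
Imag: -0.2 - 12.9 = -13.1

-2.9000 - 13.1000i


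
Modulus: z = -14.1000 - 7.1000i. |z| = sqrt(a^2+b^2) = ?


|z| = sqrt((-14.1)^2 + (-7.1)^2) = sqrt(198.81 + 50.41) = sqrt(249.22) = 15.7867

|z| = 15.7867


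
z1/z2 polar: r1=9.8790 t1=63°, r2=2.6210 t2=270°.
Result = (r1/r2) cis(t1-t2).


r = 9.8790 / 2.6210 = 3.7692
theta = 63° - 270° = -207° = 153° (mod 360)

3.7692 cis(153°)


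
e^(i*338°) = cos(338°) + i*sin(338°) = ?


cos(338°) = 0.9272
sin(338°) = -0.3746

e^(i*338°) = 0.9272 - 0.3746i


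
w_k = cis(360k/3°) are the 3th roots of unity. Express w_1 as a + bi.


Angle = 360*1/3 = 120°
a = cos(120°) = -0.5000
b = sin(120°) = 0.8660

-0.5000 + 0.8660i


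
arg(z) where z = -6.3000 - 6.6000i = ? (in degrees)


Re = -6.3, Im = -6.6
arg = atan2(-6.6, -6.3) = -133.6678 degrees

arg(z) = -133.6678 degrees


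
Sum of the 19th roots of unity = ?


The sum of all 19th roots of unity is 0.
Geometric series: (1 - w^19)/(1 - w) = (1-1)/(1-w) = 0 since w^19 = 1, w ≠ 1.
Alternatively: coefficient of z^18 in z^19 - 1 is 0.

0


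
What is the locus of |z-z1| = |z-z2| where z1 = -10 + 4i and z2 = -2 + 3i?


Equal distances means the locus is the perpendicular bisector of z1 and z2.
Midpoint = ((-10+(-2))/2, (4+3)/2) = (-6.0000, 3.5000)

Perpendicular bisector through (-6.0000, 3.5000)
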